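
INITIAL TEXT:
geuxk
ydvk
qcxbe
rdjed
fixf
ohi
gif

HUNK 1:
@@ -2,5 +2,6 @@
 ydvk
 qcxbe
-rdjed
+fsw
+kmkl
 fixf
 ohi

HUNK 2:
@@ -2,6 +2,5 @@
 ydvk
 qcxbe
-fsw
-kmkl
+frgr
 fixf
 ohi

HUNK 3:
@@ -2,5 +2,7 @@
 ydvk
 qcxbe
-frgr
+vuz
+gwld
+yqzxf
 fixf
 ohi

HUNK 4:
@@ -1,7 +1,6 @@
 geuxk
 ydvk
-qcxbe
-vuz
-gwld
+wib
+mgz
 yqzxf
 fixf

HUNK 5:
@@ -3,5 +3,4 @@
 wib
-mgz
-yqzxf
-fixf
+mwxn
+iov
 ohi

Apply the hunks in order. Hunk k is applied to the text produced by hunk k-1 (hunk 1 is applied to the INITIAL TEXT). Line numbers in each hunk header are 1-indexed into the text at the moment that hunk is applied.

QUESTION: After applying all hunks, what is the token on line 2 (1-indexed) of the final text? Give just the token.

Answer: ydvk

Derivation:
Hunk 1: at line 2 remove [rdjed] add [fsw,kmkl] -> 8 lines: geuxk ydvk qcxbe fsw kmkl fixf ohi gif
Hunk 2: at line 2 remove [fsw,kmkl] add [frgr] -> 7 lines: geuxk ydvk qcxbe frgr fixf ohi gif
Hunk 3: at line 2 remove [frgr] add [vuz,gwld,yqzxf] -> 9 lines: geuxk ydvk qcxbe vuz gwld yqzxf fixf ohi gif
Hunk 4: at line 1 remove [qcxbe,vuz,gwld] add [wib,mgz] -> 8 lines: geuxk ydvk wib mgz yqzxf fixf ohi gif
Hunk 5: at line 3 remove [mgz,yqzxf,fixf] add [mwxn,iov] -> 7 lines: geuxk ydvk wib mwxn iov ohi gif
Final line 2: ydvk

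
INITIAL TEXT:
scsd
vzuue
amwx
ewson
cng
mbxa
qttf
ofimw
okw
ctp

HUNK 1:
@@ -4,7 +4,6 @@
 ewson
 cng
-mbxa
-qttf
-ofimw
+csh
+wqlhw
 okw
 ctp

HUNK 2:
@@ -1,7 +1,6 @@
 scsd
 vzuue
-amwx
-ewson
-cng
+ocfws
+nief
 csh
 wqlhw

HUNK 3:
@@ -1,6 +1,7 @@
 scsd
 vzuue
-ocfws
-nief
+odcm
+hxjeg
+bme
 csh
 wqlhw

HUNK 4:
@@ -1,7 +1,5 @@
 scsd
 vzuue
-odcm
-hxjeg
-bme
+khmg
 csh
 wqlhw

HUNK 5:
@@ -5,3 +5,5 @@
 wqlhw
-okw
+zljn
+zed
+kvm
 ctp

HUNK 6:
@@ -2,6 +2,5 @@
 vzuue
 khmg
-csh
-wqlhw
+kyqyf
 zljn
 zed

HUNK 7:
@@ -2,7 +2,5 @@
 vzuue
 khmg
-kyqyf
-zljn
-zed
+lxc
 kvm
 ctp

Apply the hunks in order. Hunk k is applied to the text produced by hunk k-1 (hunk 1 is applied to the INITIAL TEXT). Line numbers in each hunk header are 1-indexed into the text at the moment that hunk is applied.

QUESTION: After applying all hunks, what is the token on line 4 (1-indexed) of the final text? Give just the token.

Hunk 1: at line 4 remove [mbxa,qttf,ofimw] add [csh,wqlhw] -> 9 lines: scsd vzuue amwx ewson cng csh wqlhw okw ctp
Hunk 2: at line 1 remove [amwx,ewson,cng] add [ocfws,nief] -> 8 lines: scsd vzuue ocfws nief csh wqlhw okw ctp
Hunk 3: at line 1 remove [ocfws,nief] add [odcm,hxjeg,bme] -> 9 lines: scsd vzuue odcm hxjeg bme csh wqlhw okw ctp
Hunk 4: at line 1 remove [odcm,hxjeg,bme] add [khmg] -> 7 lines: scsd vzuue khmg csh wqlhw okw ctp
Hunk 5: at line 5 remove [okw] add [zljn,zed,kvm] -> 9 lines: scsd vzuue khmg csh wqlhw zljn zed kvm ctp
Hunk 6: at line 2 remove [csh,wqlhw] add [kyqyf] -> 8 lines: scsd vzuue khmg kyqyf zljn zed kvm ctp
Hunk 7: at line 2 remove [kyqyf,zljn,zed] add [lxc] -> 6 lines: scsd vzuue khmg lxc kvm ctp
Final line 4: lxc

Answer: lxc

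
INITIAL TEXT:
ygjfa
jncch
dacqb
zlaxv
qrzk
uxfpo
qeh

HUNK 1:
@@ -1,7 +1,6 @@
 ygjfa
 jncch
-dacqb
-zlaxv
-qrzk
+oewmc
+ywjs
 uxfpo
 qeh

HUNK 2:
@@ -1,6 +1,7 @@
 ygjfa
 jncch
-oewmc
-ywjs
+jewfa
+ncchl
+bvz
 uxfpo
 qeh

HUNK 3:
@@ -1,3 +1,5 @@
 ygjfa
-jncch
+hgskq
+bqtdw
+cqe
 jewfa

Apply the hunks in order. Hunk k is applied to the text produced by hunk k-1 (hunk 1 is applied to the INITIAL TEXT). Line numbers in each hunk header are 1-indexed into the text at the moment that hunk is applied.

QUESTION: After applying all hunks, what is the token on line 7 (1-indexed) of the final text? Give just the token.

Answer: bvz

Derivation:
Hunk 1: at line 1 remove [dacqb,zlaxv,qrzk] add [oewmc,ywjs] -> 6 lines: ygjfa jncch oewmc ywjs uxfpo qeh
Hunk 2: at line 1 remove [oewmc,ywjs] add [jewfa,ncchl,bvz] -> 7 lines: ygjfa jncch jewfa ncchl bvz uxfpo qeh
Hunk 3: at line 1 remove [jncch] add [hgskq,bqtdw,cqe] -> 9 lines: ygjfa hgskq bqtdw cqe jewfa ncchl bvz uxfpo qeh
Final line 7: bvz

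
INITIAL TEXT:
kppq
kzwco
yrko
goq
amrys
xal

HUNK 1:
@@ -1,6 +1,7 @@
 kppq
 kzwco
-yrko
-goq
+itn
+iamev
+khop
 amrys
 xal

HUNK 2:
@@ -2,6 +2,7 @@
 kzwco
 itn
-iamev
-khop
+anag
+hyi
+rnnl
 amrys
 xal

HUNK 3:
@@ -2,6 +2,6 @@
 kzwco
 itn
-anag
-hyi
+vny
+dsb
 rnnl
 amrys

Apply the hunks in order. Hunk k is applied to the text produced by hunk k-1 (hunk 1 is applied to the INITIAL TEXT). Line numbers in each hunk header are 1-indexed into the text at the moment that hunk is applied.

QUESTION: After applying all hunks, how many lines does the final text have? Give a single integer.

Answer: 8

Derivation:
Hunk 1: at line 1 remove [yrko,goq] add [itn,iamev,khop] -> 7 lines: kppq kzwco itn iamev khop amrys xal
Hunk 2: at line 2 remove [iamev,khop] add [anag,hyi,rnnl] -> 8 lines: kppq kzwco itn anag hyi rnnl amrys xal
Hunk 3: at line 2 remove [anag,hyi] add [vny,dsb] -> 8 lines: kppq kzwco itn vny dsb rnnl amrys xal
Final line count: 8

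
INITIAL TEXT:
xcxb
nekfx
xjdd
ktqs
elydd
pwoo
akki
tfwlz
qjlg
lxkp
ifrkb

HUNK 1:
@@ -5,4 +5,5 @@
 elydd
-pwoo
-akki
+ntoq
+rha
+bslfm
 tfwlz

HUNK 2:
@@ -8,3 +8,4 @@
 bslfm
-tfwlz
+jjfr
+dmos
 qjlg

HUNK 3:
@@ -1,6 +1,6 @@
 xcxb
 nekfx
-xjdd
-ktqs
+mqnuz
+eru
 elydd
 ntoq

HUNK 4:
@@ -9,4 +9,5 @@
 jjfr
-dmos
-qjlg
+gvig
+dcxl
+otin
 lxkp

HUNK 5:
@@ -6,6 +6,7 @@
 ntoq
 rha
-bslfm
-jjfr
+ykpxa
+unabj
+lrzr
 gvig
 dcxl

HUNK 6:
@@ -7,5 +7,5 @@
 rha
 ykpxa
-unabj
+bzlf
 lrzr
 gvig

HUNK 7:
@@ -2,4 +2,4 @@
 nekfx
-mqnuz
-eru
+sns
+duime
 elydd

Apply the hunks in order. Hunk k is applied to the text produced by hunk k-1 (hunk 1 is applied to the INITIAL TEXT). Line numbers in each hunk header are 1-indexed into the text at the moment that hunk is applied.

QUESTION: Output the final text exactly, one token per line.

Answer: xcxb
nekfx
sns
duime
elydd
ntoq
rha
ykpxa
bzlf
lrzr
gvig
dcxl
otin
lxkp
ifrkb

Derivation:
Hunk 1: at line 5 remove [pwoo,akki] add [ntoq,rha,bslfm] -> 12 lines: xcxb nekfx xjdd ktqs elydd ntoq rha bslfm tfwlz qjlg lxkp ifrkb
Hunk 2: at line 8 remove [tfwlz] add [jjfr,dmos] -> 13 lines: xcxb nekfx xjdd ktqs elydd ntoq rha bslfm jjfr dmos qjlg lxkp ifrkb
Hunk 3: at line 1 remove [xjdd,ktqs] add [mqnuz,eru] -> 13 lines: xcxb nekfx mqnuz eru elydd ntoq rha bslfm jjfr dmos qjlg lxkp ifrkb
Hunk 4: at line 9 remove [dmos,qjlg] add [gvig,dcxl,otin] -> 14 lines: xcxb nekfx mqnuz eru elydd ntoq rha bslfm jjfr gvig dcxl otin lxkp ifrkb
Hunk 5: at line 6 remove [bslfm,jjfr] add [ykpxa,unabj,lrzr] -> 15 lines: xcxb nekfx mqnuz eru elydd ntoq rha ykpxa unabj lrzr gvig dcxl otin lxkp ifrkb
Hunk 6: at line 7 remove [unabj] add [bzlf] -> 15 lines: xcxb nekfx mqnuz eru elydd ntoq rha ykpxa bzlf lrzr gvig dcxl otin lxkp ifrkb
Hunk 7: at line 2 remove [mqnuz,eru] add [sns,duime] -> 15 lines: xcxb nekfx sns duime elydd ntoq rha ykpxa bzlf lrzr gvig dcxl otin lxkp ifrkb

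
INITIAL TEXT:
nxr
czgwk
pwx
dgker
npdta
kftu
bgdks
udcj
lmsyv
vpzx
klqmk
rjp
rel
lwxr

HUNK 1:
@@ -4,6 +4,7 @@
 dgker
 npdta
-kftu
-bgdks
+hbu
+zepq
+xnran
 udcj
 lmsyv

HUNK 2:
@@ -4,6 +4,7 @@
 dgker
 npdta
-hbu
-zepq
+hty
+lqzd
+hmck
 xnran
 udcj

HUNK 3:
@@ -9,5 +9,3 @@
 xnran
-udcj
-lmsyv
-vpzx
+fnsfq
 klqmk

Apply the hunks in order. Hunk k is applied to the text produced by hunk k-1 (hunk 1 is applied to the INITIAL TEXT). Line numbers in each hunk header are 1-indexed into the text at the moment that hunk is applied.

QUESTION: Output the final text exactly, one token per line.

Hunk 1: at line 4 remove [kftu,bgdks] add [hbu,zepq,xnran] -> 15 lines: nxr czgwk pwx dgker npdta hbu zepq xnran udcj lmsyv vpzx klqmk rjp rel lwxr
Hunk 2: at line 4 remove [hbu,zepq] add [hty,lqzd,hmck] -> 16 lines: nxr czgwk pwx dgker npdta hty lqzd hmck xnran udcj lmsyv vpzx klqmk rjp rel lwxr
Hunk 3: at line 9 remove [udcj,lmsyv,vpzx] add [fnsfq] -> 14 lines: nxr czgwk pwx dgker npdta hty lqzd hmck xnran fnsfq klqmk rjp rel lwxr

Answer: nxr
czgwk
pwx
dgker
npdta
hty
lqzd
hmck
xnran
fnsfq
klqmk
rjp
rel
lwxr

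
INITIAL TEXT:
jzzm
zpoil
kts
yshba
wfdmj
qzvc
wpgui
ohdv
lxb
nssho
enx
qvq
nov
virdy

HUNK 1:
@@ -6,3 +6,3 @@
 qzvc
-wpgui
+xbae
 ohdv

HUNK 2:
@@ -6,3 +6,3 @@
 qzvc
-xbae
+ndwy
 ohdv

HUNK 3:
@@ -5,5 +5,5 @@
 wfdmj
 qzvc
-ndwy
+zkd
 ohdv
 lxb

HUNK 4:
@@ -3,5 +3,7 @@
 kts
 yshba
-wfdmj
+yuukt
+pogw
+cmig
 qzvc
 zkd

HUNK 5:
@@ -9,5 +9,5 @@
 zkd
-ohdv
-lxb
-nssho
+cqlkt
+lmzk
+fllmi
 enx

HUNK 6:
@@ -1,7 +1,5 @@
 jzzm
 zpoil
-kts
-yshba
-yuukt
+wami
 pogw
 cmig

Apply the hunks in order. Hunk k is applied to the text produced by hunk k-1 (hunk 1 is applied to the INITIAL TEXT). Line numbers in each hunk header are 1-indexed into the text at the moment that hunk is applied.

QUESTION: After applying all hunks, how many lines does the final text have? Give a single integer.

Answer: 14

Derivation:
Hunk 1: at line 6 remove [wpgui] add [xbae] -> 14 lines: jzzm zpoil kts yshba wfdmj qzvc xbae ohdv lxb nssho enx qvq nov virdy
Hunk 2: at line 6 remove [xbae] add [ndwy] -> 14 lines: jzzm zpoil kts yshba wfdmj qzvc ndwy ohdv lxb nssho enx qvq nov virdy
Hunk 3: at line 5 remove [ndwy] add [zkd] -> 14 lines: jzzm zpoil kts yshba wfdmj qzvc zkd ohdv lxb nssho enx qvq nov virdy
Hunk 4: at line 3 remove [wfdmj] add [yuukt,pogw,cmig] -> 16 lines: jzzm zpoil kts yshba yuukt pogw cmig qzvc zkd ohdv lxb nssho enx qvq nov virdy
Hunk 5: at line 9 remove [ohdv,lxb,nssho] add [cqlkt,lmzk,fllmi] -> 16 lines: jzzm zpoil kts yshba yuukt pogw cmig qzvc zkd cqlkt lmzk fllmi enx qvq nov virdy
Hunk 6: at line 1 remove [kts,yshba,yuukt] add [wami] -> 14 lines: jzzm zpoil wami pogw cmig qzvc zkd cqlkt lmzk fllmi enx qvq nov virdy
Final line count: 14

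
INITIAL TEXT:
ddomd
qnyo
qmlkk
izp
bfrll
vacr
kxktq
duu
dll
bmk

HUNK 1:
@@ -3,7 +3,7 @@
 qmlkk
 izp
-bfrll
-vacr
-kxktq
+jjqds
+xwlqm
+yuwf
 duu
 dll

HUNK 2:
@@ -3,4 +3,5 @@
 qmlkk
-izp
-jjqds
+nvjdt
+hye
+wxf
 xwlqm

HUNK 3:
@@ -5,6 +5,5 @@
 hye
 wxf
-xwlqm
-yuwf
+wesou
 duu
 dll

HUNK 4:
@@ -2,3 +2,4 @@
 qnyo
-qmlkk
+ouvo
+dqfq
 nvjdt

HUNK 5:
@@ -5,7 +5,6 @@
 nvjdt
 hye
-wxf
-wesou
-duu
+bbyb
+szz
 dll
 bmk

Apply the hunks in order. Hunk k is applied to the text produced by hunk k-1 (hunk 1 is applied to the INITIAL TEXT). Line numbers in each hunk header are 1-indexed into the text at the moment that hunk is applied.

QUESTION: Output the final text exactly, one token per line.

Hunk 1: at line 3 remove [bfrll,vacr,kxktq] add [jjqds,xwlqm,yuwf] -> 10 lines: ddomd qnyo qmlkk izp jjqds xwlqm yuwf duu dll bmk
Hunk 2: at line 3 remove [izp,jjqds] add [nvjdt,hye,wxf] -> 11 lines: ddomd qnyo qmlkk nvjdt hye wxf xwlqm yuwf duu dll bmk
Hunk 3: at line 5 remove [xwlqm,yuwf] add [wesou] -> 10 lines: ddomd qnyo qmlkk nvjdt hye wxf wesou duu dll bmk
Hunk 4: at line 2 remove [qmlkk] add [ouvo,dqfq] -> 11 lines: ddomd qnyo ouvo dqfq nvjdt hye wxf wesou duu dll bmk
Hunk 5: at line 5 remove [wxf,wesou,duu] add [bbyb,szz] -> 10 lines: ddomd qnyo ouvo dqfq nvjdt hye bbyb szz dll bmk

Answer: ddomd
qnyo
ouvo
dqfq
nvjdt
hye
bbyb
szz
dll
bmk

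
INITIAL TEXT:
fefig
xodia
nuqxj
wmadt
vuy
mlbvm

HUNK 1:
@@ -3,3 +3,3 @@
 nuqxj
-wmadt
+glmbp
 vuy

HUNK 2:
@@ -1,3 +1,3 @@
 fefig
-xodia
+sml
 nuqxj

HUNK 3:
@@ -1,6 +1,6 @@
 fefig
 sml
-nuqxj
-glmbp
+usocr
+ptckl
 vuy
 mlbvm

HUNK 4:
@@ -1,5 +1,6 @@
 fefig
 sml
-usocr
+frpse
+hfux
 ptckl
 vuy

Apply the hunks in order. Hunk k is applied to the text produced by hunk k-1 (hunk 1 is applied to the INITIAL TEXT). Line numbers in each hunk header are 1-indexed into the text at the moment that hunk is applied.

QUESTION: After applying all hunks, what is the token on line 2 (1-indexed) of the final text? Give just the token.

Hunk 1: at line 3 remove [wmadt] add [glmbp] -> 6 lines: fefig xodia nuqxj glmbp vuy mlbvm
Hunk 2: at line 1 remove [xodia] add [sml] -> 6 lines: fefig sml nuqxj glmbp vuy mlbvm
Hunk 3: at line 1 remove [nuqxj,glmbp] add [usocr,ptckl] -> 6 lines: fefig sml usocr ptckl vuy mlbvm
Hunk 4: at line 1 remove [usocr] add [frpse,hfux] -> 7 lines: fefig sml frpse hfux ptckl vuy mlbvm
Final line 2: sml

Answer: sml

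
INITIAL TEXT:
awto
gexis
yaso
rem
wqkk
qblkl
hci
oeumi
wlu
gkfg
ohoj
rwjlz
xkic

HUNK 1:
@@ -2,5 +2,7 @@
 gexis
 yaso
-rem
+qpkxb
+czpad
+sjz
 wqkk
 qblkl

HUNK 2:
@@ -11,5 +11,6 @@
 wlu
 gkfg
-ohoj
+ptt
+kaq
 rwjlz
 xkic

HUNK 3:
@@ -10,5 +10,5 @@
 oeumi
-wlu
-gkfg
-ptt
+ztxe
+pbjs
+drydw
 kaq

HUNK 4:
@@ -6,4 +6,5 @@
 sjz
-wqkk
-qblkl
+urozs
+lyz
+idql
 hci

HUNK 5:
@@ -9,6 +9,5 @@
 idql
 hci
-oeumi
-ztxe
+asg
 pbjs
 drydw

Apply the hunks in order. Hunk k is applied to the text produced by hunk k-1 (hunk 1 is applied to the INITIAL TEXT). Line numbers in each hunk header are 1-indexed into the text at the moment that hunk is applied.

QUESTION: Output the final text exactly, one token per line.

Hunk 1: at line 2 remove [rem] add [qpkxb,czpad,sjz] -> 15 lines: awto gexis yaso qpkxb czpad sjz wqkk qblkl hci oeumi wlu gkfg ohoj rwjlz xkic
Hunk 2: at line 11 remove [ohoj] add [ptt,kaq] -> 16 lines: awto gexis yaso qpkxb czpad sjz wqkk qblkl hci oeumi wlu gkfg ptt kaq rwjlz xkic
Hunk 3: at line 10 remove [wlu,gkfg,ptt] add [ztxe,pbjs,drydw] -> 16 lines: awto gexis yaso qpkxb czpad sjz wqkk qblkl hci oeumi ztxe pbjs drydw kaq rwjlz xkic
Hunk 4: at line 6 remove [wqkk,qblkl] add [urozs,lyz,idql] -> 17 lines: awto gexis yaso qpkxb czpad sjz urozs lyz idql hci oeumi ztxe pbjs drydw kaq rwjlz xkic
Hunk 5: at line 9 remove [oeumi,ztxe] add [asg] -> 16 lines: awto gexis yaso qpkxb czpad sjz urozs lyz idql hci asg pbjs drydw kaq rwjlz xkic

Answer: awto
gexis
yaso
qpkxb
czpad
sjz
urozs
lyz
idql
hci
asg
pbjs
drydw
kaq
rwjlz
xkic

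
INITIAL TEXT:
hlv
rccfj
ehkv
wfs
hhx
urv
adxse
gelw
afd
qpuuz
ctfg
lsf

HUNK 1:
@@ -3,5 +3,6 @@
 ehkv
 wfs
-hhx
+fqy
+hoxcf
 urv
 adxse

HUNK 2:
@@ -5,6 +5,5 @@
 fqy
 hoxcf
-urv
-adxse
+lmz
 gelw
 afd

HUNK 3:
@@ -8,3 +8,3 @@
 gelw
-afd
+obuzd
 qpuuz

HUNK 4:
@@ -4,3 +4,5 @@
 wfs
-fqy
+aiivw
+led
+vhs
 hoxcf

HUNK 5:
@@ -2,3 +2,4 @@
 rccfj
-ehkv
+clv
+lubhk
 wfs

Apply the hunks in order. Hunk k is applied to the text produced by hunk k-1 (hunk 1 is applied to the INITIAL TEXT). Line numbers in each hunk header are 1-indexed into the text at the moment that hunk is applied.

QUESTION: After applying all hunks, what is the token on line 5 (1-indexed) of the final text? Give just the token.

Answer: wfs

Derivation:
Hunk 1: at line 3 remove [hhx] add [fqy,hoxcf] -> 13 lines: hlv rccfj ehkv wfs fqy hoxcf urv adxse gelw afd qpuuz ctfg lsf
Hunk 2: at line 5 remove [urv,adxse] add [lmz] -> 12 lines: hlv rccfj ehkv wfs fqy hoxcf lmz gelw afd qpuuz ctfg lsf
Hunk 3: at line 8 remove [afd] add [obuzd] -> 12 lines: hlv rccfj ehkv wfs fqy hoxcf lmz gelw obuzd qpuuz ctfg lsf
Hunk 4: at line 4 remove [fqy] add [aiivw,led,vhs] -> 14 lines: hlv rccfj ehkv wfs aiivw led vhs hoxcf lmz gelw obuzd qpuuz ctfg lsf
Hunk 5: at line 2 remove [ehkv] add [clv,lubhk] -> 15 lines: hlv rccfj clv lubhk wfs aiivw led vhs hoxcf lmz gelw obuzd qpuuz ctfg lsf
Final line 5: wfs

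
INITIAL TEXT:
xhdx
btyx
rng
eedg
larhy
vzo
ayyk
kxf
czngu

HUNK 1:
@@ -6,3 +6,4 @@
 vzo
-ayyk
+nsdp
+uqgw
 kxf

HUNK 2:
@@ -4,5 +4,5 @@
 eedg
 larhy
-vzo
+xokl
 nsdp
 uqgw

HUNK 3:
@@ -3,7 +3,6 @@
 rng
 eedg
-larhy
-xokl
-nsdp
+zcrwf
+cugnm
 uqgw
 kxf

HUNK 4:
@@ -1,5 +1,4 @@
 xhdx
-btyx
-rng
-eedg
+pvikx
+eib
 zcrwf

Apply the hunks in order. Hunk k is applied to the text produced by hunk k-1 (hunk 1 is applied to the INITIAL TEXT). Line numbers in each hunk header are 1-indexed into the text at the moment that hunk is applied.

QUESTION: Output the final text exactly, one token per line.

Hunk 1: at line 6 remove [ayyk] add [nsdp,uqgw] -> 10 lines: xhdx btyx rng eedg larhy vzo nsdp uqgw kxf czngu
Hunk 2: at line 4 remove [vzo] add [xokl] -> 10 lines: xhdx btyx rng eedg larhy xokl nsdp uqgw kxf czngu
Hunk 3: at line 3 remove [larhy,xokl,nsdp] add [zcrwf,cugnm] -> 9 lines: xhdx btyx rng eedg zcrwf cugnm uqgw kxf czngu
Hunk 4: at line 1 remove [btyx,rng,eedg] add [pvikx,eib] -> 8 lines: xhdx pvikx eib zcrwf cugnm uqgw kxf czngu

Answer: xhdx
pvikx
eib
zcrwf
cugnm
uqgw
kxf
czngu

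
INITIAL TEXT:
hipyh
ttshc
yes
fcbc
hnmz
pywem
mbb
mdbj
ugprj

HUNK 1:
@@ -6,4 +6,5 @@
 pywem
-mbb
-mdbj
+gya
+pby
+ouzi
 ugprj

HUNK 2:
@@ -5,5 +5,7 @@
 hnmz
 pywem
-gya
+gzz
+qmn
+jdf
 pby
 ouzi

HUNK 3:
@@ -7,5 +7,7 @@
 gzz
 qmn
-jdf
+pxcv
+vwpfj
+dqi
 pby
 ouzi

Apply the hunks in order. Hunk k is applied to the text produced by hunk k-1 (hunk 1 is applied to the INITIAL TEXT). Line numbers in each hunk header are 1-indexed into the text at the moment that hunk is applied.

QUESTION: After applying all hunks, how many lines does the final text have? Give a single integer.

Hunk 1: at line 6 remove [mbb,mdbj] add [gya,pby,ouzi] -> 10 lines: hipyh ttshc yes fcbc hnmz pywem gya pby ouzi ugprj
Hunk 2: at line 5 remove [gya] add [gzz,qmn,jdf] -> 12 lines: hipyh ttshc yes fcbc hnmz pywem gzz qmn jdf pby ouzi ugprj
Hunk 3: at line 7 remove [jdf] add [pxcv,vwpfj,dqi] -> 14 lines: hipyh ttshc yes fcbc hnmz pywem gzz qmn pxcv vwpfj dqi pby ouzi ugprj
Final line count: 14

Answer: 14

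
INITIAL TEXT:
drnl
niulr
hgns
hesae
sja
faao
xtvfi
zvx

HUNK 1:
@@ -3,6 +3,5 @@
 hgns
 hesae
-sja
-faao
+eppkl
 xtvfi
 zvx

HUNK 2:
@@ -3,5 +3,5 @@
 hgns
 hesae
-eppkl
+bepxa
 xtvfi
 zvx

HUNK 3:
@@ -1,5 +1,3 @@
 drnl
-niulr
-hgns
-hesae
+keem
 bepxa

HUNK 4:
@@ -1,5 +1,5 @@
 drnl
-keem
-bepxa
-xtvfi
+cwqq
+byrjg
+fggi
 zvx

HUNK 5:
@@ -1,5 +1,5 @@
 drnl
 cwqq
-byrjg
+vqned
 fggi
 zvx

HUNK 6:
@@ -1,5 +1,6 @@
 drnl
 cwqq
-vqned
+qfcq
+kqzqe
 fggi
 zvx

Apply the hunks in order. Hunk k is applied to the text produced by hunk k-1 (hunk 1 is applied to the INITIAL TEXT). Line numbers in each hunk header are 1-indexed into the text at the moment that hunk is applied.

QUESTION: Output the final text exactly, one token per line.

Hunk 1: at line 3 remove [sja,faao] add [eppkl] -> 7 lines: drnl niulr hgns hesae eppkl xtvfi zvx
Hunk 2: at line 3 remove [eppkl] add [bepxa] -> 7 lines: drnl niulr hgns hesae bepxa xtvfi zvx
Hunk 3: at line 1 remove [niulr,hgns,hesae] add [keem] -> 5 lines: drnl keem bepxa xtvfi zvx
Hunk 4: at line 1 remove [keem,bepxa,xtvfi] add [cwqq,byrjg,fggi] -> 5 lines: drnl cwqq byrjg fggi zvx
Hunk 5: at line 1 remove [byrjg] add [vqned] -> 5 lines: drnl cwqq vqned fggi zvx
Hunk 6: at line 1 remove [vqned] add [qfcq,kqzqe] -> 6 lines: drnl cwqq qfcq kqzqe fggi zvx

Answer: drnl
cwqq
qfcq
kqzqe
fggi
zvx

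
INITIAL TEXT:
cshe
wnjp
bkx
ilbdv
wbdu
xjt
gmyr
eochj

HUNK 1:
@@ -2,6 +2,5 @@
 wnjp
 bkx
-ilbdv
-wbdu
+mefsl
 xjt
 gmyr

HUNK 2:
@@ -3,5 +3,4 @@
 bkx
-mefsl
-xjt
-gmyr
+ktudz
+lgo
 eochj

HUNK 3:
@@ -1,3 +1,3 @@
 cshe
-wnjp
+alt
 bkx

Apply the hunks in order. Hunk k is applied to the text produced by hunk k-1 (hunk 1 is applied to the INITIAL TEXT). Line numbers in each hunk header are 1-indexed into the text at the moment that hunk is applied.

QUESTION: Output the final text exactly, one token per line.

Answer: cshe
alt
bkx
ktudz
lgo
eochj

Derivation:
Hunk 1: at line 2 remove [ilbdv,wbdu] add [mefsl] -> 7 lines: cshe wnjp bkx mefsl xjt gmyr eochj
Hunk 2: at line 3 remove [mefsl,xjt,gmyr] add [ktudz,lgo] -> 6 lines: cshe wnjp bkx ktudz lgo eochj
Hunk 3: at line 1 remove [wnjp] add [alt] -> 6 lines: cshe alt bkx ktudz lgo eochj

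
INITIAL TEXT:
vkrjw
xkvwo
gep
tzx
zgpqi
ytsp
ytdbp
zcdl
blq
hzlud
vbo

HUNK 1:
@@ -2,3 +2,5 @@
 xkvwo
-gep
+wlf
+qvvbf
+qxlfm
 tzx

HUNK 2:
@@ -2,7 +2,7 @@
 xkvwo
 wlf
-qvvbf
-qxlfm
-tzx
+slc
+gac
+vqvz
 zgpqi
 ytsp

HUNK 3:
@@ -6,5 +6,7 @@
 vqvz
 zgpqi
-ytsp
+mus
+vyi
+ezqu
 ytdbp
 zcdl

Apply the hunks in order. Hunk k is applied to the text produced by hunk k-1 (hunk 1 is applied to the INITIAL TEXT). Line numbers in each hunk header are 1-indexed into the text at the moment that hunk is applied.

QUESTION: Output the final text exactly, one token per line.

Hunk 1: at line 2 remove [gep] add [wlf,qvvbf,qxlfm] -> 13 lines: vkrjw xkvwo wlf qvvbf qxlfm tzx zgpqi ytsp ytdbp zcdl blq hzlud vbo
Hunk 2: at line 2 remove [qvvbf,qxlfm,tzx] add [slc,gac,vqvz] -> 13 lines: vkrjw xkvwo wlf slc gac vqvz zgpqi ytsp ytdbp zcdl blq hzlud vbo
Hunk 3: at line 6 remove [ytsp] add [mus,vyi,ezqu] -> 15 lines: vkrjw xkvwo wlf slc gac vqvz zgpqi mus vyi ezqu ytdbp zcdl blq hzlud vbo

Answer: vkrjw
xkvwo
wlf
slc
gac
vqvz
zgpqi
mus
vyi
ezqu
ytdbp
zcdl
blq
hzlud
vbo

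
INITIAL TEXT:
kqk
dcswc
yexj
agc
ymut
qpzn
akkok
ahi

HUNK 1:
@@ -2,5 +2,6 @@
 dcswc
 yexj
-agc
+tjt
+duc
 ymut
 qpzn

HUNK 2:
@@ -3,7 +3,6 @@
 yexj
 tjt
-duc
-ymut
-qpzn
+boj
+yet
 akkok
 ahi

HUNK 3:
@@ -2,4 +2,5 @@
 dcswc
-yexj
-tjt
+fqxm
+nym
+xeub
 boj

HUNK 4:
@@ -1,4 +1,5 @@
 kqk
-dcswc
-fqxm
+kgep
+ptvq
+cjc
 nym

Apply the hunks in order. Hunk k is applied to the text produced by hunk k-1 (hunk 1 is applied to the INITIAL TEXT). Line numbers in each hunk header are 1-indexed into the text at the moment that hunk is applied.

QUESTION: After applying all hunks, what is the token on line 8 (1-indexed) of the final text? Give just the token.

Hunk 1: at line 2 remove [agc] add [tjt,duc] -> 9 lines: kqk dcswc yexj tjt duc ymut qpzn akkok ahi
Hunk 2: at line 3 remove [duc,ymut,qpzn] add [boj,yet] -> 8 lines: kqk dcswc yexj tjt boj yet akkok ahi
Hunk 3: at line 2 remove [yexj,tjt] add [fqxm,nym,xeub] -> 9 lines: kqk dcswc fqxm nym xeub boj yet akkok ahi
Hunk 4: at line 1 remove [dcswc,fqxm] add [kgep,ptvq,cjc] -> 10 lines: kqk kgep ptvq cjc nym xeub boj yet akkok ahi
Final line 8: yet

Answer: yet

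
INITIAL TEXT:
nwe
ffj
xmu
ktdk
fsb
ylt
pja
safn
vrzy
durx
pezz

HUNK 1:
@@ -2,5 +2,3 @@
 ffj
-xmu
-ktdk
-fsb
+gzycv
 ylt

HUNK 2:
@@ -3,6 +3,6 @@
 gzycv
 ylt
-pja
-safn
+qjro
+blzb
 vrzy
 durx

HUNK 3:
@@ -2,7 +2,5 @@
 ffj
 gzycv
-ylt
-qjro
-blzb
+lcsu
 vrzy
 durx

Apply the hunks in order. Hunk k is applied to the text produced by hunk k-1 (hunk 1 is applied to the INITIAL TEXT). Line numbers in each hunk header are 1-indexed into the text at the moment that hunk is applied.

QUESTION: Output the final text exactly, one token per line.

Answer: nwe
ffj
gzycv
lcsu
vrzy
durx
pezz

Derivation:
Hunk 1: at line 2 remove [xmu,ktdk,fsb] add [gzycv] -> 9 lines: nwe ffj gzycv ylt pja safn vrzy durx pezz
Hunk 2: at line 3 remove [pja,safn] add [qjro,blzb] -> 9 lines: nwe ffj gzycv ylt qjro blzb vrzy durx pezz
Hunk 3: at line 2 remove [ylt,qjro,blzb] add [lcsu] -> 7 lines: nwe ffj gzycv lcsu vrzy durx pezz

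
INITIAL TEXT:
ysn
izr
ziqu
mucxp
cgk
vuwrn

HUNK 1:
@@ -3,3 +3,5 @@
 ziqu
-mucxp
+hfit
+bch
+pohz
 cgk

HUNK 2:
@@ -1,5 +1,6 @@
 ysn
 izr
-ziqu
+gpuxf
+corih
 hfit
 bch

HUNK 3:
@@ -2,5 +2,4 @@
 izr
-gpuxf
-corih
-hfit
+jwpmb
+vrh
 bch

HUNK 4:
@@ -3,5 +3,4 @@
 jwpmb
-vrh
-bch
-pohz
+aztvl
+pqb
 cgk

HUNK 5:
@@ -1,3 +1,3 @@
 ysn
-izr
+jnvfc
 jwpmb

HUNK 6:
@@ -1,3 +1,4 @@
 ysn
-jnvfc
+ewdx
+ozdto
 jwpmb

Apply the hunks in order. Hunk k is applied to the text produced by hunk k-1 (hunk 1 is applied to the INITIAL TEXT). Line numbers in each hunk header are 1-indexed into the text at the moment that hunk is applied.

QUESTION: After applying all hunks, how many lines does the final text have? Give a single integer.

Hunk 1: at line 3 remove [mucxp] add [hfit,bch,pohz] -> 8 lines: ysn izr ziqu hfit bch pohz cgk vuwrn
Hunk 2: at line 1 remove [ziqu] add [gpuxf,corih] -> 9 lines: ysn izr gpuxf corih hfit bch pohz cgk vuwrn
Hunk 3: at line 2 remove [gpuxf,corih,hfit] add [jwpmb,vrh] -> 8 lines: ysn izr jwpmb vrh bch pohz cgk vuwrn
Hunk 4: at line 3 remove [vrh,bch,pohz] add [aztvl,pqb] -> 7 lines: ysn izr jwpmb aztvl pqb cgk vuwrn
Hunk 5: at line 1 remove [izr] add [jnvfc] -> 7 lines: ysn jnvfc jwpmb aztvl pqb cgk vuwrn
Hunk 6: at line 1 remove [jnvfc] add [ewdx,ozdto] -> 8 lines: ysn ewdx ozdto jwpmb aztvl pqb cgk vuwrn
Final line count: 8

Answer: 8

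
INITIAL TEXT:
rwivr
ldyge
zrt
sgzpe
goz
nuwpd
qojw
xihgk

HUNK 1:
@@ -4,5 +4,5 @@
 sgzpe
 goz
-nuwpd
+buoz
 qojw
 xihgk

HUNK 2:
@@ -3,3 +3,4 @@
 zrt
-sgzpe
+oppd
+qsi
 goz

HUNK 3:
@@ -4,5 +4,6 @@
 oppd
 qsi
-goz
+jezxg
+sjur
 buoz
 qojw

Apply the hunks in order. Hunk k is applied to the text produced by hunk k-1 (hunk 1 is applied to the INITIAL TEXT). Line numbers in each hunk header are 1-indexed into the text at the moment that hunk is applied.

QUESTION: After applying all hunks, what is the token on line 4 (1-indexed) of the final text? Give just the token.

Answer: oppd

Derivation:
Hunk 1: at line 4 remove [nuwpd] add [buoz] -> 8 lines: rwivr ldyge zrt sgzpe goz buoz qojw xihgk
Hunk 2: at line 3 remove [sgzpe] add [oppd,qsi] -> 9 lines: rwivr ldyge zrt oppd qsi goz buoz qojw xihgk
Hunk 3: at line 4 remove [goz] add [jezxg,sjur] -> 10 lines: rwivr ldyge zrt oppd qsi jezxg sjur buoz qojw xihgk
Final line 4: oppd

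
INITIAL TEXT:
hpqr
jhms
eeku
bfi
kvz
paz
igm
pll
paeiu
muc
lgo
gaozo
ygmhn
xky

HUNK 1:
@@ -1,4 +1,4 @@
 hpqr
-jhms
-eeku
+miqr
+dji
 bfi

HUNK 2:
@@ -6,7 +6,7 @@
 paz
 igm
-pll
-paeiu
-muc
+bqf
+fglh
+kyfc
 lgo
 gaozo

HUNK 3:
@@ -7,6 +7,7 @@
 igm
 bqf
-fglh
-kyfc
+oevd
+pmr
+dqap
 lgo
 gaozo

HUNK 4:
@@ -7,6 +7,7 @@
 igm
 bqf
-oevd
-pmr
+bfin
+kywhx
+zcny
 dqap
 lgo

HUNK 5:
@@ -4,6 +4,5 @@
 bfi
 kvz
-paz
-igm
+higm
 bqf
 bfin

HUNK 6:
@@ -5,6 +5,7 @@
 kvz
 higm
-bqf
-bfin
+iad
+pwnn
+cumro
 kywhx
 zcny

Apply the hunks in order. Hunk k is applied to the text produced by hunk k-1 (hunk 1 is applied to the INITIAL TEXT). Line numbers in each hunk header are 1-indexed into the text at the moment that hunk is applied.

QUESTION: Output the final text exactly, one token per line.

Answer: hpqr
miqr
dji
bfi
kvz
higm
iad
pwnn
cumro
kywhx
zcny
dqap
lgo
gaozo
ygmhn
xky

Derivation:
Hunk 1: at line 1 remove [jhms,eeku] add [miqr,dji] -> 14 lines: hpqr miqr dji bfi kvz paz igm pll paeiu muc lgo gaozo ygmhn xky
Hunk 2: at line 6 remove [pll,paeiu,muc] add [bqf,fglh,kyfc] -> 14 lines: hpqr miqr dji bfi kvz paz igm bqf fglh kyfc lgo gaozo ygmhn xky
Hunk 3: at line 7 remove [fglh,kyfc] add [oevd,pmr,dqap] -> 15 lines: hpqr miqr dji bfi kvz paz igm bqf oevd pmr dqap lgo gaozo ygmhn xky
Hunk 4: at line 7 remove [oevd,pmr] add [bfin,kywhx,zcny] -> 16 lines: hpqr miqr dji bfi kvz paz igm bqf bfin kywhx zcny dqap lgo gaozo ygmhn xky
Hunk 5: at line 4 remove [paz,igm] add [higm] -> 15 lines: hpqr miqr dji bfi kvz higm bqf bfin kywhx zcny dqap lgo gaozo ygmhn xky
Hunk 6: at line 5 remove [bqf,bfin] add [iad,pwnn,cumro] -> 16 lines: hpqr miqr dji bfi kvz higm iad pwnn cumro kywhx zcny dqap lgo gaozo ygmhn xky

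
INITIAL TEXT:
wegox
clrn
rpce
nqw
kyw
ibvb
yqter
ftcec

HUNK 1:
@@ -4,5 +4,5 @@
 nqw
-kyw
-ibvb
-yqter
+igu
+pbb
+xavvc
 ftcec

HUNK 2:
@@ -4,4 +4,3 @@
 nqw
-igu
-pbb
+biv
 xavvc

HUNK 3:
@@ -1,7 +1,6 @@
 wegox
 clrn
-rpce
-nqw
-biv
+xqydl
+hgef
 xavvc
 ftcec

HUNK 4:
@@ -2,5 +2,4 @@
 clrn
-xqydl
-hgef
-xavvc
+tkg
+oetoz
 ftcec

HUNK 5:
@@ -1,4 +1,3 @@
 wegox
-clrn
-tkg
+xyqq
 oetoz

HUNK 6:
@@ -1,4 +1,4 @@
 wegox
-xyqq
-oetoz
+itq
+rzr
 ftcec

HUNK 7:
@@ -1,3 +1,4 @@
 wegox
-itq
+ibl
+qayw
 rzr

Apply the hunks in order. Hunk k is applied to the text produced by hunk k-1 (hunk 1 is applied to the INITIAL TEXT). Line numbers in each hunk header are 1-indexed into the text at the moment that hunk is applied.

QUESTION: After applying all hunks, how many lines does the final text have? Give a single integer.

Answer: 5

Derivation:
Hunk 1: at line 4 remove [kyw,ibvb,yqter] add [igu,pbb,xavvc] -> 8 lines: wegox clrn rpce nqw igu pbb xavvc ftcec
Hunk 2: at line 4 remove [igu,pbb] add [biv] -> 7 lines: wegox clrn rpce nqw biv xavvc ftcec
Hunk 3: at line 1 remove [rpce,nqw,biv] add [xqydl,hgef] -> 6 lines: wegox clrn xqydl hgef xavvc ftcec
Hunk 4: at line 2 remove [xqydl,hgef,xavvc] add [tkg,oetoz] -> 5 lines: wegox clrn tkg oetoz ftcec
Hunk 5: at line 1 remove [clrn,tkg] add [xyqq] -> 4 lines: wegox xyqq oetoz ftcec
Hunk 6: at line 1 remove [xyqq,oetoz] add [itq,rzr] -> 4 lines: wegox itq rzr ftcec
Hunk 7: at line 1 remove [itq] add [ibl,qayw] -> 5 lines: wegox ibl qayw rzr ftcec
Final line count: 5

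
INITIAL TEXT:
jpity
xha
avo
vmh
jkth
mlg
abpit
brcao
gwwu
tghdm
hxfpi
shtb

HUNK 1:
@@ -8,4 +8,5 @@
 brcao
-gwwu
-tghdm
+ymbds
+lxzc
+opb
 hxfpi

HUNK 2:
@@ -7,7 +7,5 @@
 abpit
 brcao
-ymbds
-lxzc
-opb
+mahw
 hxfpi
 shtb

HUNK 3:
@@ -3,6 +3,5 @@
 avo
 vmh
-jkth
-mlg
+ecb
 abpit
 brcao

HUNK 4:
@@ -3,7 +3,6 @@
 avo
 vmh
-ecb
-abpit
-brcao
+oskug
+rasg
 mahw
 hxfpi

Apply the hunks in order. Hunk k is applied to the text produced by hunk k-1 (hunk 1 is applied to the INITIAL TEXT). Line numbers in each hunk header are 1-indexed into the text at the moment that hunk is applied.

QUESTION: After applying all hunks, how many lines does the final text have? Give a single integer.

Answer: 9

Derivation:
Hunk 1: at line 8 remove [gwwu,tghdm] add [ymbds,lxzc,opb] -> 13 lines: jpity xha avo vmh jkth mlg abpit brcao ymbds lxzc opb hxfpi shtb
Hunk 2: at line 7 remove [ymbds,lxzc,opb] add [mahw] -> 11 lines: jpity xha avo vmh jkth mlg abpit brcao mahw hxfpi shtb
Hunk 3: at line 3 remove [jkth,mlg] add [ecb] -> 10 lines: jpity xha avo vmh ecb abpit brcao mahw hxfpi shtb
Hunk 4: at line 3 remove [ecb,abpit,brcao] add [oskug,rasg] -> 9 lines: jpity xha avo vmh oskug rasg mahw hxfpi shtb
Final line count: 9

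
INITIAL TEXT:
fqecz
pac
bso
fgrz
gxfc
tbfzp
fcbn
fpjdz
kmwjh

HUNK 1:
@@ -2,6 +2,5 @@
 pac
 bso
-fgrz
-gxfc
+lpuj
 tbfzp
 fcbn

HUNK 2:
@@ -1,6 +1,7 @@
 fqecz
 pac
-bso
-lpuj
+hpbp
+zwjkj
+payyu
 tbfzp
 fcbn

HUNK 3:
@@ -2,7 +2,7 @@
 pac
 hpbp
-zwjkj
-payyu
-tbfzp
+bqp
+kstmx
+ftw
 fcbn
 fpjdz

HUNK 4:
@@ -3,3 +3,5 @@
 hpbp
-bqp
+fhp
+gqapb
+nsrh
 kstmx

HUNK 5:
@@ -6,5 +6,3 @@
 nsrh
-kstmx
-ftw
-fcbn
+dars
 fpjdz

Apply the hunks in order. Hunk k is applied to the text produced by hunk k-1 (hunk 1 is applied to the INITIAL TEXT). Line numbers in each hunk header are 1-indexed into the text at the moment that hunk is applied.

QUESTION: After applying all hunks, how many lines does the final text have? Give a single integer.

Hunk 1: at line 2 remove [fgrz,gxfc] add [lpuj] -> 8 lines: fqecz pac bso lpuj tbfzp fcbn fpjdz kmwjh
Hunk 2: at line 1 remove [bso,lpuj] add [hpbp,zwjkj,payyu] -> 9 lines: fqecz pac hpbp zwjkj payyu tbfzp fcbn fpjdz kmwjh
Hunk 3: at line 2 remove [zwjkj,payyu,tbfzp] add [bqp,kstmx,ftw] -> 9 lines: fqecz pac hpbp bqp kstmx ftw fcbn fpjdz kmwjh
Hunk 4: at line 3 remove [bqp] add [fhp,gqapb,nsrh] -> 11 lines: fqecz pac hpbp fhp gqapb nsrh kstmx ftw fcbn fpjdz kmwjh
Hunk 5: at line 6 remove [kstmx,ftw,fcbn] add [dars] -> 9 lines: fqecz pac hpbp fhp gqapb nsrh dars fpjdz kmwjh
Final line count: 9

Answer: 9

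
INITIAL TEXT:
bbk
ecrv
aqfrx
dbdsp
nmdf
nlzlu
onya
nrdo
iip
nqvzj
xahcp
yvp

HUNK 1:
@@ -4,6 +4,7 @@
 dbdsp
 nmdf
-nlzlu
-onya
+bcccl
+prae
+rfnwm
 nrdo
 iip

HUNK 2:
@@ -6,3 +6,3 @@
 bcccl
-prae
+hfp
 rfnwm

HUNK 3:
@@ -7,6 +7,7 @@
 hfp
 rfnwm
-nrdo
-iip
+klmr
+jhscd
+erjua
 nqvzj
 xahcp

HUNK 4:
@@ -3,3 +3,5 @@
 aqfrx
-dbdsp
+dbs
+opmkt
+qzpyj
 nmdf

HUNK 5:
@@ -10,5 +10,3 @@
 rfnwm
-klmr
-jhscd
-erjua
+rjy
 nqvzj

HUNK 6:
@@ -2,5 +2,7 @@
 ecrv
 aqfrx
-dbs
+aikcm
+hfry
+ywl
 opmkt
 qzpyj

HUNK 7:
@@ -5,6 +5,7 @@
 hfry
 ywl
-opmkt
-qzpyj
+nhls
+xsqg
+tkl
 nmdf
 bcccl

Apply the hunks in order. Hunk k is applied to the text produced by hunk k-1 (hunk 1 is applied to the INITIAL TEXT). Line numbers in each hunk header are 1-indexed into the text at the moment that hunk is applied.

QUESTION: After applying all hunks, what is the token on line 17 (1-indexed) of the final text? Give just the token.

Answer: yvp

Derivation:
Hunk 1: at line 4 remove [nlzlu,onya] add [bcccl,prae,rfnwm] -> 13 lines: bbk ecrv aqfrx dbdsp nmdf bcccl prae rfnwm nrdo iip nqvzj xahcp yvp
Hunk 2: at line 6 remove [prae] add [hfp] -> 13 lines: bbk ecrv aqfrx dbdsp nmdf bcccl hfp rfnwm nrdo iip nqvzj xahcp yvp
Hunk 3: at line 7 remove [nrdo,iip] add [klmr,jhscd,erjua] -> 14 lines: bbk ecrv aqfrx dbdsp nmdf bcccl hfp rfnwm klmr jhscd erjua nqvzj xahcp yvp
Hunk 4: at line 3 remove [dbdsp] add [dbs,opmkt,qzpyj] -> 16 lines: bbk ecrv aqfrx dbs opmkt qzpyj nmdf bcccl hfp rfnwm klmr jhscd erjua nqvzj xahcp yvp
Hunk 5: at line 10 remove [klmr,jhscd,erjua] add [rjy] -> 14 lines: bbk ecrv aqfrx dbs opmkt qzpyj nmdf bcccl hfp rfnwm rjy nqvzj xahcp yvp
Hunk 6: at line 2 remove [dbs] add [aikcm,hfry,ywl] -> 16 lines: bbk ecrv aqfrx aikcm hfry ywl opmkt qzpyj nmdf bcccl hfp rfnwm rjy nqvzj xahcp yvp
Hunk 7: at line 5 remove [opmkt,qzpyj] add [nhls,xsqg,tkl] -> 17 lines: bbk ecrv aqfrx aikcm hfry ywl nhls xsqg tkl nmdf bcccl hfp rfnwm rjy nqvzj xahcp yvp
Final line 17: yvp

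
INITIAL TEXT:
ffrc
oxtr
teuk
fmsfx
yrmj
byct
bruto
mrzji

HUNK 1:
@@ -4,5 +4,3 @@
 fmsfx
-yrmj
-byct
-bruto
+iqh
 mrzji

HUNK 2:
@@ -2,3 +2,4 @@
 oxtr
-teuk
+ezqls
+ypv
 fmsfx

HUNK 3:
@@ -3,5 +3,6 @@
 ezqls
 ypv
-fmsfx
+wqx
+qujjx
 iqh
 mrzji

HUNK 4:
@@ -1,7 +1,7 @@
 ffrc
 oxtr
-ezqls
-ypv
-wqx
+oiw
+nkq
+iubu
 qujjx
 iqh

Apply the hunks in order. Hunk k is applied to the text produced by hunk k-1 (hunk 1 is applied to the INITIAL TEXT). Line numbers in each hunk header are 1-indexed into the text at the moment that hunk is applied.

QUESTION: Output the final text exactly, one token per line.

Answer: ffrc
oxtr
oiw
nkq
iubu
qujjx
iqh
mrzji

Derivation:
Hunk 1: at line 4 remove [yrmj,byct,bruto] add [iqh] -> 6 lines: ffrc oxtr teuk fmsfx iqh mrzji
Hunk 2: at line 2 remove [teuk] add [ezqls,ypv] -> 7 lines: ffrc oxtr ezqls ypv fmsfx iqh mrzji
Hunk 3: at line 3 remove [fmsfx] add [wqx,qujjx] -> 8 lines: ffrc oxtr ezqls ypv wqx qujjx iqh mrzji
Hunk 4: at line 1 remove [ezqls,ypv,wqx] add [oiw,nkq,iubu] -> 8 lines: ffrc oxtr oiw nkq iubu qujjx iqh mrzji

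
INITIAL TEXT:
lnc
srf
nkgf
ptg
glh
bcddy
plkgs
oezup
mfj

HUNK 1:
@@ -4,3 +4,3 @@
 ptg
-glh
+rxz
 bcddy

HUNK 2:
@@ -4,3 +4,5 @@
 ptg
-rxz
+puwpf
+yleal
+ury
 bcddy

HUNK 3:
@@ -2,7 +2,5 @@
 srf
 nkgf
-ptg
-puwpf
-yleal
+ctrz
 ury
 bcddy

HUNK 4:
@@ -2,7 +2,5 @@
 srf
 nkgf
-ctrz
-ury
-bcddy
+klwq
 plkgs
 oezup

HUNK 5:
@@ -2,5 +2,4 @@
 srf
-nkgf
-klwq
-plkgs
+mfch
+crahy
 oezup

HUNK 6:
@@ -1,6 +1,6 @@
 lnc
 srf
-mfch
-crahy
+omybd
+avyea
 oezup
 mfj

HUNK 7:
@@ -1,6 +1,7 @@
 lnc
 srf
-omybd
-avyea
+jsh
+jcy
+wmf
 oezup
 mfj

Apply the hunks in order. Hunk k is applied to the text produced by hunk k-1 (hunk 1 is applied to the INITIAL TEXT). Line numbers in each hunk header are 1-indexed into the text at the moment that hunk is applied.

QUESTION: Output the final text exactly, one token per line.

Hunk 1: at line 4 remove [glh] add [rxz] -> 9 lines: lnc srf nkgf ptg rxz bcddy plkgs oezup mfj
Hunk 2: at line 4 remove [rxz] add [puwpf,yleal,ury] -> 11 lines: lnc srf nkgf ptg puwpf yleal ury bcddy plkgs oezup mfj
Hunk 3: at line 2 remove [ptg,puwpf,yleal] add [ctrz] -> 9 lines: lnc srf nkgf ctrz ury bcddy plkgs oezup mfj
Hunk 4: at line 2 remove [ctrz,ury,bcddy] add [klwq] -> 7 lines: lnc srf nkgf klwq plkgs oezup mfj
Hunk 5: at line 2 remove [nkgf,klwq,plkgs] add [mfch,crahy] -> 6 lines: lnc srf mfch crahy oezup mfj
Hunk 6: at line 1 remove [mfch,crahy] add [omybd,avyea] -> 6 lines: lnc srf omybd avyea oezup mfj
Hunk 7: at line 1 remove [omybd,avyea] add [jsh,jcy,wmf] -> 7 lines: lnc srf jsh jcy wmf oezup mfj

Answer: lnc
srf
jsh
jcy
wmf
oezup
mfj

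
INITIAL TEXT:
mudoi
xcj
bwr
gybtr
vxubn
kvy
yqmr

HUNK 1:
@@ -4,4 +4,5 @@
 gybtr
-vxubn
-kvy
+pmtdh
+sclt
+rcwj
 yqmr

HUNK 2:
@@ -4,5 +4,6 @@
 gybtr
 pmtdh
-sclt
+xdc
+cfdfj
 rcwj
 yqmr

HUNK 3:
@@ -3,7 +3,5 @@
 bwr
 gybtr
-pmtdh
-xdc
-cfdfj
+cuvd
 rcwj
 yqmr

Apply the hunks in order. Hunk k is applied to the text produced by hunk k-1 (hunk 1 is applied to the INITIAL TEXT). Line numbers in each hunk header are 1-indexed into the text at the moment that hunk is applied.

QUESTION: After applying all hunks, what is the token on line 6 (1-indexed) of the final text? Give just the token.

Hunk 1: at line 4 remove [vxubn,kvy] add [pmtdh,sclt,rcwj] -> 8 lines: mudoi xcj bwr gybtr pmtdh sclt rcwj yqmr
Hunk 2: at line 4 remove [sclt] add [xdc,cfdfj] -> 9 lines: mudoi xcj bwr gybtr pmtdh xdc cfdfj rcwj yqmr
Hunk 3: at line 3 remove [pmtdh,xdc,cfdfj] add [cuvd] -> 7 lines: mudoi xcj bwr gybtr cuvd rcwj yqmr
Final line 6: rcwj

Answer: rcwj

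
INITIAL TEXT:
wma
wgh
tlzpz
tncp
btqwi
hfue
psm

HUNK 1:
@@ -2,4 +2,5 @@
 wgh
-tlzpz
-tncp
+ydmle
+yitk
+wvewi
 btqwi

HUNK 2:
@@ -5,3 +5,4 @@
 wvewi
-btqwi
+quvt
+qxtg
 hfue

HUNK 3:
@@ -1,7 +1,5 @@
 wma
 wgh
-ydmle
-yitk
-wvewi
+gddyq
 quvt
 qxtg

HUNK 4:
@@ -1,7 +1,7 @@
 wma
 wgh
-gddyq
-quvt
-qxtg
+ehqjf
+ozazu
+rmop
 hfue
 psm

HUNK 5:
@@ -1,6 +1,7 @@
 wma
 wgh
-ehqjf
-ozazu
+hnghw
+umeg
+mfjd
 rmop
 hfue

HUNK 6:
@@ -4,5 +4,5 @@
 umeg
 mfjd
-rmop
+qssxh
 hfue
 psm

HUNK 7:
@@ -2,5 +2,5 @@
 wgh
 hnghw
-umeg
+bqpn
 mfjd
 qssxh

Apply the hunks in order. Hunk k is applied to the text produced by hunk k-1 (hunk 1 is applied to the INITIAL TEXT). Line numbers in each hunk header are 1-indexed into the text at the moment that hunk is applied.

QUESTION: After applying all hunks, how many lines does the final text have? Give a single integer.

Answer: 8

Derivation:
Hunk 1: at line 2 remove [tlzpz,tncp] add [ydmle,yitk,wvewi] -> 8 lines: wma wgh ydmle yitk wvewi btqwi hfue psm
Hunk 2: at line 5 remove [btqwi] add [quvt,qxtg] -> 9 lines: wma wgh ydmle yitk wvewi quvt qxtg hfue psm
Hunk 3: at line 1 remove [ydmle,yitk,wvewi] add [gddyq] -> 7 lines: wma wgh gddyq quvt qxtg hfue psm
Hunk 4: at line 1 remove [gddyq,quvt,qxtg] add [ehqjf,ozazu,rmop] -> 7 lines: wma wgh ehqjf ozazu rmop hfue psm
Hunk 5: at line 1 remove [ehqjf,ozazu] add [hnghw,umeg,mfjd] -> 8 lines: wma wgh hnghw umeg mfjd rmop hfue psm
Hunk 6: at line 4 remove [rmop] add [qssxh] -> 8 lines: wma wgh hnghw umeg mfjd qssxh hfue psm
Hunk 7: at line 2 remove [umeg] add [bqpn] -> 8 lines: wma wgh hnghw bqpn mfjd qssxh hfue psm
Final line count: 8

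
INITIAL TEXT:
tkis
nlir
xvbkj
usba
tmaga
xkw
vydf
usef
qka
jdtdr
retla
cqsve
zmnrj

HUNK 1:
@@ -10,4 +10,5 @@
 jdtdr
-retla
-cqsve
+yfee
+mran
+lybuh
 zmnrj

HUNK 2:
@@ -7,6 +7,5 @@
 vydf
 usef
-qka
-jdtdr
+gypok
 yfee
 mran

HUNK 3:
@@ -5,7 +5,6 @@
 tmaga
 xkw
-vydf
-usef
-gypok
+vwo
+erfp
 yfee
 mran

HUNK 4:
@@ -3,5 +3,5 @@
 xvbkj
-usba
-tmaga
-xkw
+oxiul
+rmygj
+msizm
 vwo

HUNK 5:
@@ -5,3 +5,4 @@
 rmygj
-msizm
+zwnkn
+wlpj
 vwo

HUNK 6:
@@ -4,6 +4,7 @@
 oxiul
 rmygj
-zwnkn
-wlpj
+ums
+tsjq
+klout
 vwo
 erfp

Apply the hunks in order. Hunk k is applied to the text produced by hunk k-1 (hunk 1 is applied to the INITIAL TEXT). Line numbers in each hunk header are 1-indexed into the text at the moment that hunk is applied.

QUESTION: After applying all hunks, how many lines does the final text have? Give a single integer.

Hunk 1: at line 10 remove [retla,cqsve] add [yfee,mran,lybuh] -> 14 lines: tkis nlir xvbkj usba tmaga xkw vydf usef qka jdtdr yfee mran lybuh zmnrj
Hunk 2: at line 7 remove [qka,jdtdr] add [gypok] -> 13 lines: tkis nlir xvbkj usba tmaga xkw vydf usef gypok yfee mran lybuh zmnrj
Hunk 3: at line 5 remove [vydf,usef,gypok] add [vwo,erfp] -> 12 lines: tkis nlir xvbkj usba tmaga xkw vwo erfp yfee mran lybuh zmnrj
Hunk 4: at line 3 remove [usba,tmaga,xkw] add [oxiul,rmygj,msizm] -> 12 lines: tkis nlir xvbkj oxiul rmygj msizm vwo erfp yfee mran lybuh zmnrj
Hunk 5: at line 5 remove [msizm] add [zwnkn,wlpj] -> 13 lines: tkis nlir xvbkj oxiul rmygj zwnkn wlpj vwo erfp yfee mran lybuh zmnrj
Hunk 6: at line 4 remove [zwnkn,wlpj] add [ums,tsjq,klout] -> 14 lines: tkis nlir xvbkj oxiul rmygj ums tsjq klout vwo erfp yfee mran lybuh zmnrj
Final line count: 14

Answer: 14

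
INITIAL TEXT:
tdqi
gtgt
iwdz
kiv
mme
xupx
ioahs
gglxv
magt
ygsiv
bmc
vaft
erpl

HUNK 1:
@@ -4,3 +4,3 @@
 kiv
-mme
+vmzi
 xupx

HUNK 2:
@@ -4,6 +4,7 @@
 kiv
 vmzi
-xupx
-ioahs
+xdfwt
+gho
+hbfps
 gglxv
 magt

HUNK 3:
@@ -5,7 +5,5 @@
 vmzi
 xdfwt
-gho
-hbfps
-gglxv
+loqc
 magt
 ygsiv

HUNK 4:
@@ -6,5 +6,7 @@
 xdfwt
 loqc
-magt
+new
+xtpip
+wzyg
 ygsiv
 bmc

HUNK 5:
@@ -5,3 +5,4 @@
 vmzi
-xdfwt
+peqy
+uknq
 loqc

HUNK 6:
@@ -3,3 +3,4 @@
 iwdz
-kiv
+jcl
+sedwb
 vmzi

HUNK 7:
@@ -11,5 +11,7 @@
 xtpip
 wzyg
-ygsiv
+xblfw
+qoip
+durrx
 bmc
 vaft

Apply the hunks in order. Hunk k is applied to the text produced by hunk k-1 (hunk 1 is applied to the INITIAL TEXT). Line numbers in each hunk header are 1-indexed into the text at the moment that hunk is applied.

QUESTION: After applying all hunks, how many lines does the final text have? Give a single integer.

Hunk 1: at line 4 remove [mme] add [vmzi] -> 13 lines: tdqi gtgt iwdz kiv vmzi xupx ioahs gglxv magt ygsiv bmc vaft erpl
Hunk 2: at line 4 remove [xupx,ioahs] add [xdfwt,gho,hbfps] -> 14 lines: tdqi gtgt iwdz kiv vmzi xdfwt gho hbfps gglxv magt ygsiv bmc vaft erpl
Hunk 3: at line 5 remove [gho,hbfps,gglxv] add [loqc] -> 12 lines: tdqi gtgt iwdz kiv vmzi xdfwt loqc magt ygsiv bmc vaft erpl
Hunk 4: at line 6 remove [magt] add [new,xtpip,wzyg] -> 14 lines: tdqi gtgt iwdz kiv vmzi xdfwt loqc new xtpip wzyg ygsiv bmc vaft erpl
Hunk 5: at line 5 remove [xdfwt] add [peqy,uknq] -> 15 lines: tdqi gtgt iwdz kiv vmzi peqy uknq loqc new xtpip wzyg ygsiv bmc vaft erpl
Hunk 6: at line 3 remove [kiv] add [jcl,sedwb] -> 16 lines: tdqi gtgt iwdz jcl sedwb vmzi peqy uknq loqc new xtpip wzyg ygsiv bmc vaft erpl
Hunk 7: at line 11 remove [ygsiv] add [xblfw,qoip,durrx] -> 18 lines: tdqi gtgt iwdz jcl sedwb vmzi peqy uknq loqc new xtpip wzyg xblfw qoip durrx bmc vaft erpl
Final line count: 18

Answer: 18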